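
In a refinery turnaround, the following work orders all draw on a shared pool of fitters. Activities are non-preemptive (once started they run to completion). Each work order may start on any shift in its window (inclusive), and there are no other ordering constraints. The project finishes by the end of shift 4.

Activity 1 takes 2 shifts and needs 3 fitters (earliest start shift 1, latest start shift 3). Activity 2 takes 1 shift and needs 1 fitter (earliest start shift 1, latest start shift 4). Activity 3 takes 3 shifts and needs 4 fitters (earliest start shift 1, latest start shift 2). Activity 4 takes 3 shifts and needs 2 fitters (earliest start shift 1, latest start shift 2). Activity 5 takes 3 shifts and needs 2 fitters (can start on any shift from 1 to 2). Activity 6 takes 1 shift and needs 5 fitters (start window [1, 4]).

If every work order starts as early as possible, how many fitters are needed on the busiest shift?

Early-start schedule: Activity 1@1, Activity 2@1, Activity 3@1, Activity 4@1, Activity 5@1, Activity 6@1.
Load per shift: shift 1: 17, shift 2: 11, shift 3: 8, shift 4: 0.
Peak is 17.

17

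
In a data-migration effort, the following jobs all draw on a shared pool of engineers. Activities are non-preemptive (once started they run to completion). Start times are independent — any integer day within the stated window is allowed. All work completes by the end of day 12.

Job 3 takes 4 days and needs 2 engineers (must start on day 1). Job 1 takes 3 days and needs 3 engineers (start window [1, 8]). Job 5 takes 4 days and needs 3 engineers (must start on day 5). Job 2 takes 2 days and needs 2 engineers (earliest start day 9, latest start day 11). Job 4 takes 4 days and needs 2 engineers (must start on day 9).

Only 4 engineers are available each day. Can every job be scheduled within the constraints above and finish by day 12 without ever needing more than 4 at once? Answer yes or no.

no

The minimum achievable peak is 5; 4 < 5, so no feasible schedule stays within the cap.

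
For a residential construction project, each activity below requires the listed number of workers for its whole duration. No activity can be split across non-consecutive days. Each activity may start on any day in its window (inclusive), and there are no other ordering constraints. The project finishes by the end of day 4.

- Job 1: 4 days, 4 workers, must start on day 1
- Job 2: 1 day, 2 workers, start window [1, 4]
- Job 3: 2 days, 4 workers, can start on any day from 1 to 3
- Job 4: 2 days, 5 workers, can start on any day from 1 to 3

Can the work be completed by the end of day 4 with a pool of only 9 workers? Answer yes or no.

The minimum achievable peak is 10; 9 < 10, so no feasible schedule stays within the cap.

no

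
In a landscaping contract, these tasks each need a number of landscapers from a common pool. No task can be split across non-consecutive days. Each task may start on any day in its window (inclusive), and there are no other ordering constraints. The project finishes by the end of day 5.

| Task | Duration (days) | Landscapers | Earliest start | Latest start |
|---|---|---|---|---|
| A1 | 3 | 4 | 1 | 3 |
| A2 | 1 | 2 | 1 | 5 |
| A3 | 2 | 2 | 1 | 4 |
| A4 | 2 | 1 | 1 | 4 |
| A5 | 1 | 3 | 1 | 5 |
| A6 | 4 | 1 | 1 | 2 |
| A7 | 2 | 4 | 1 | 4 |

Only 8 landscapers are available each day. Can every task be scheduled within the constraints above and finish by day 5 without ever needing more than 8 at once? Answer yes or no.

yes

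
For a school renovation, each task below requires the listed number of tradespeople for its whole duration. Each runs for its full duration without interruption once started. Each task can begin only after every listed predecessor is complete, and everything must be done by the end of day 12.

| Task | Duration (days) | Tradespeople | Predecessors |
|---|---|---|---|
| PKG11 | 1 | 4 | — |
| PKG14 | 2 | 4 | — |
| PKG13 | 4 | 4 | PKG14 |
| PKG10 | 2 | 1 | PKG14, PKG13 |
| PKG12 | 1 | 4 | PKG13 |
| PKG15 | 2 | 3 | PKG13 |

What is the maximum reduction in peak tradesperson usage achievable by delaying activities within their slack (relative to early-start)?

4

Early-start peak: d1:8  d2:4  d3:4  d4:4  d5:4  d6:4  d7:8  d8:4  d9:0  d10:0  d11:0  d12:0 ⇒ 8.
Leveled (PKG11@1, PKG14@2, PKG13@4, PKG10@8, PKG12@10, PKG15@8): d1:4  d2:4  d3:4  d4:4  d5:4  d6:4  d7:4  d8:4  d9:4  d10:4  d11:0  d12:0 ⇒ 4.
Reduction 8 − 4 = 4.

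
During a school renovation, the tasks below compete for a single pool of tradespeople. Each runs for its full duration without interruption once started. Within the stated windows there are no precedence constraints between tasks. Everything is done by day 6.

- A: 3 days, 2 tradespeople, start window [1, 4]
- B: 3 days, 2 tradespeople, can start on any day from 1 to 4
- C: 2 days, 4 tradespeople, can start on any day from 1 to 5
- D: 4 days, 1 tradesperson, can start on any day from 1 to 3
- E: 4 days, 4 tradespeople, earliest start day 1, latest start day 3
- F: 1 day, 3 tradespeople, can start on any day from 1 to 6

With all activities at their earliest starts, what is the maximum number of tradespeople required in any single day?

Early-start schedule: A@1, B@1, C@1, D@1, E@1, F@1.
Load per day: day 1: 16, day 2: 13, day 3: 9, day 4: 5, day 5: 0, day 6: 0.
Peak is 16.

16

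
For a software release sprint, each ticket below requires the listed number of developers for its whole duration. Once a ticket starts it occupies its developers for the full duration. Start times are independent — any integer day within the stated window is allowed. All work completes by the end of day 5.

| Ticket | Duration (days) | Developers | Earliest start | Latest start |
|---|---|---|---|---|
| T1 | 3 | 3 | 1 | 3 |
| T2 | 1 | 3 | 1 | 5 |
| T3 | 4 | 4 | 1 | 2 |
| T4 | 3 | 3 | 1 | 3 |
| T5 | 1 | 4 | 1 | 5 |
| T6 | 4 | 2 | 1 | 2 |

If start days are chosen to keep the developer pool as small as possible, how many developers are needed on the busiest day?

12

Early-start (T1@1, T2@1, T3@1, T4@1, T5@1, T6@1) gives peak 19: d1:19  d2:12  d3:12  d4:6  d5:0.
Shift T4→2, T5→5.
Schedule T1@1, T2@1, T3@1, T4@2, T5@5, T6@1: d1:12  d2:12  d3:12  d4:9  d5:4 — peak 12.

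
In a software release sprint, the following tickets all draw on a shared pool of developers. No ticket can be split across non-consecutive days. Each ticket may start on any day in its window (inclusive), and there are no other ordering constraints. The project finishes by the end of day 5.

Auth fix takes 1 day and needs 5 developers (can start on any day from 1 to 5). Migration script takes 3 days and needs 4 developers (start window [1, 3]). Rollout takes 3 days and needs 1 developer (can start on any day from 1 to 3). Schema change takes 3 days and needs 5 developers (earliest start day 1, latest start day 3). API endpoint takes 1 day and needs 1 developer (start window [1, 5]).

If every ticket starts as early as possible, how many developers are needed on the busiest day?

16

Early-start schedule: Auth fix@1, Migration script@1, Rollout@1, Schema change@1, API endpoint@1.
Load per day: day 1: 16, day 2: 10, day 3: 10, day 4: 0, day 5: 0.
Peak is 16.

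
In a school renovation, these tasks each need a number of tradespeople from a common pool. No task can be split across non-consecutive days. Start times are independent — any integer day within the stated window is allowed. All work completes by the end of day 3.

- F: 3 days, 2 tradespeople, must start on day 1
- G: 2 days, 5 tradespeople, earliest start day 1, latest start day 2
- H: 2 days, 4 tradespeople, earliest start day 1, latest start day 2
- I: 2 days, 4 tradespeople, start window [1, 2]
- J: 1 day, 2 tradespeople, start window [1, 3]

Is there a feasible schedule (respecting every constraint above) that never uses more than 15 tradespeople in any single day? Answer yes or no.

Schedule F@1, G@1, H@1, I@1, J@3: d1:15  d2:15  d3:4 — peak 15 ≤ 15.

yes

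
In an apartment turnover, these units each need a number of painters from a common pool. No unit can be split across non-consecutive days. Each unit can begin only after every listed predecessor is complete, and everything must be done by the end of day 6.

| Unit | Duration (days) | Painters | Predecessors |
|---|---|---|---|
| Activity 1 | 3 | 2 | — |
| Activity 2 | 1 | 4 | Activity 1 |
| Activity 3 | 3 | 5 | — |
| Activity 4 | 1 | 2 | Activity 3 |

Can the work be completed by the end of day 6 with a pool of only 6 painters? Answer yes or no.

no

The minimum achievable peak is 7; 6 < 7, so no feasible schedule stays within the cap.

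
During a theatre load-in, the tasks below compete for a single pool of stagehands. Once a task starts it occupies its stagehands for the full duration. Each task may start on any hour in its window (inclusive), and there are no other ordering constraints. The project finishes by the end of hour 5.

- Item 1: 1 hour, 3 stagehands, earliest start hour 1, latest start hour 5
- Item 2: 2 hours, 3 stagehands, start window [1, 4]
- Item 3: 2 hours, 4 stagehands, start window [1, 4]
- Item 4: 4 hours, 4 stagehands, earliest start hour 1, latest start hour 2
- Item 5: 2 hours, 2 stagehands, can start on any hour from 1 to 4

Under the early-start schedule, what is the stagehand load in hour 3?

4

At early start, hour 3 has: Item 4.
Demand: 4 = 4.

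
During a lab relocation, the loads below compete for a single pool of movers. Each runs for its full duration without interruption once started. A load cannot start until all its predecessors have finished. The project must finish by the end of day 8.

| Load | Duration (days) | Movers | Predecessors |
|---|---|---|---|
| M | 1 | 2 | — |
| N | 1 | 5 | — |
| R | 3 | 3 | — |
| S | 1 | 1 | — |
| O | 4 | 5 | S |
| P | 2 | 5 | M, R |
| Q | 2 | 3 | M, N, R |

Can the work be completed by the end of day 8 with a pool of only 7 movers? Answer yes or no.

no

The minimum achievable peak is 8; 7 < 8, so no feasible schedule stays within the cap.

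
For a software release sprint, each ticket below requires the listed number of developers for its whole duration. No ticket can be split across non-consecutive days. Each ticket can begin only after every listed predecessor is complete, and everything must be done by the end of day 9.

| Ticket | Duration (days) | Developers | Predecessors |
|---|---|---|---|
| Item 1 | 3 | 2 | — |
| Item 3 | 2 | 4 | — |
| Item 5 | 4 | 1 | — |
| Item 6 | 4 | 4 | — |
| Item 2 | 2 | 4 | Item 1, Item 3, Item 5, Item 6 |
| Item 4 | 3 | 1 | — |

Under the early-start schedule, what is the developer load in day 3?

8

At early start, day 3 has: Item 1, Item 5, Item 6, Item 4.
Demand: 2 + 1 + 4 + 1 = 8.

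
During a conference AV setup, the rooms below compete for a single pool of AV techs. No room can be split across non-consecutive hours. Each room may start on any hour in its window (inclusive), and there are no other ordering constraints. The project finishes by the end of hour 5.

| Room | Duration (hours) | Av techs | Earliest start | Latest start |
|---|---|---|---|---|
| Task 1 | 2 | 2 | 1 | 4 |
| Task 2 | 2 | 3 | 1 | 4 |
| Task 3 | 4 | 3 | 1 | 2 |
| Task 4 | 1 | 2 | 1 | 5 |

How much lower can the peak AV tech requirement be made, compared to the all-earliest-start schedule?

Early-start peak: h1:10  h2:8  h3:3  h4:3  h5:0 ⇒ 10.
Leveled (Task 1@1, Task 2@3, Task 3@1, Task 4@5): h1:5  h2:5  h3:6  h4:6  h5:2 ⇒ 6.
Reduction 10 − 6 = 4.

4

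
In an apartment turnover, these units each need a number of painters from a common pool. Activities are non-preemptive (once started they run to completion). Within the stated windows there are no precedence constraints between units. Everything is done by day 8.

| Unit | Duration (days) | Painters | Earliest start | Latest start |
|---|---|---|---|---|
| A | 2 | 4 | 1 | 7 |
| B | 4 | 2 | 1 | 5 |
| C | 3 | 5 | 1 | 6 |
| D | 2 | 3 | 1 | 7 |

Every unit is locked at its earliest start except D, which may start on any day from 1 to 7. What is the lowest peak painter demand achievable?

11

D@1: d1:14  d2:14  d3:7  d4:2  d5:0  d6:0  d7:0  d8:0 → peak 14
D@2: d1:11  d2:14  d3:10  d4:2  d5:0  d6:0  d7:0  d8:0 → peak 14
D@3: d1:11  d2:11  d3:10  d4:5  d5:0  d6:0  d7:0  d8:0 → peak 11
D@4: d1:11  d2:11  d3:7  d4:5  d5:3  d6:0  d7:0  d8:0 → peak 11
D@5: d1:11  d2:11  d3:7  d4:2  d5:3  d6:3  d7:0  d8:0 → peak 11
D@6: d1:11  d2:11  d3:7  d4:2  d5:0  d6:3  d7:3  d8:0 → peak 11
D@7: d1:11  d2:11  d3:7  d4:2  d5:0  d6:0  d7:3  d8:3 → peak 11
Best is D@3, peak 11.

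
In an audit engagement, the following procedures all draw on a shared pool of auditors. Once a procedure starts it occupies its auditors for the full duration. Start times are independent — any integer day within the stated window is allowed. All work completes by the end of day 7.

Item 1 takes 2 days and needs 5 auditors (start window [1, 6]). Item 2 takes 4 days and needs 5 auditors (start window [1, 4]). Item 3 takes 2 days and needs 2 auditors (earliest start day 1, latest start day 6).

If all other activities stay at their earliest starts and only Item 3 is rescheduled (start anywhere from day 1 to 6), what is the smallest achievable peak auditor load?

Item 3@1: d1:12  d2:12  d3:5  d4:5  d5:0  d6:0  d7:0 → peak 12
Item 3@2: d1:10  d2:12  d3:7  d4:5  d5:0  d6:0  d7:0 → peak 12
Item 3@3: d1:10  d2:10  d3:7  d4:7  d5:0  d6:0  d7:0 → peak 10
Item 3@4: d1:10  d2:10  d3:5  d4:7  d5:2  d6:0  d7:0 → peak 10
Item 3@5: d1:10  d2:10  d3:5  d4:5  d5:2  d6:2  d7:0 → peak 10
Item 3@6: d1:10  d2:10  d3:5  d4:5  d5:0  d6:2  d7:2 → peak 10
Best is Item 3@3, peak 10.

10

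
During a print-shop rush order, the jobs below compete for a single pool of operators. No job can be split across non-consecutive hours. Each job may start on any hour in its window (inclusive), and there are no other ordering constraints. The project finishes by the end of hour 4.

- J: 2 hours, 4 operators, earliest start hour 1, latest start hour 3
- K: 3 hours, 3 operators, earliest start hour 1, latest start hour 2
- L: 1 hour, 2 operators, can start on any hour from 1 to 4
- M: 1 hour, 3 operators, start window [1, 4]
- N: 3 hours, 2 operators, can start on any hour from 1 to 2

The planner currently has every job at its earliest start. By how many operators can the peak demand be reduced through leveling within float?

5

Early-start peak: h1:14  h2:9  h3:5  h4:0 ⇒ 14.
Leveled (J@1, K@1, L@1, M@3, N@2): h1:9  h2:9  h3:8  h4:2 ⇒ 9.
Reduction 14 − 9 = 5.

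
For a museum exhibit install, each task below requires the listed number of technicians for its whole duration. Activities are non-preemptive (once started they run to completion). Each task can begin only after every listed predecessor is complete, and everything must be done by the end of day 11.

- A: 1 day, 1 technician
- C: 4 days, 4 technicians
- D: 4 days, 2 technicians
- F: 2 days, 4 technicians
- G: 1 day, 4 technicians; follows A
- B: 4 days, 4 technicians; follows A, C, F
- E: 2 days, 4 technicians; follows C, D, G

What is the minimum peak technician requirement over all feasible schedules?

8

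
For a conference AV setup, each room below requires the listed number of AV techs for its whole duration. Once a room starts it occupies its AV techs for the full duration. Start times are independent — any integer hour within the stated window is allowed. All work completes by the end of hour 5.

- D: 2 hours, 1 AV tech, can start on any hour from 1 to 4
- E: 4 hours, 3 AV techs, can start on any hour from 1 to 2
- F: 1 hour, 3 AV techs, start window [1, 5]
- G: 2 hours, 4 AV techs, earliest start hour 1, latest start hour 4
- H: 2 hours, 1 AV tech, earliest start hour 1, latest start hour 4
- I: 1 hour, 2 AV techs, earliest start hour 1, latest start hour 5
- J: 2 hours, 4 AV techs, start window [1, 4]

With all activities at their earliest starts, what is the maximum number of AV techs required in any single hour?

Early-start schedule: D@1, E@1, F@1, G@1, H@1, I@1, J@1.
Load per hour: hour 1: 18, hour 2: 13, hour 3: 3, hour 4: 3, hour 5: 0.
Peak is 18.

18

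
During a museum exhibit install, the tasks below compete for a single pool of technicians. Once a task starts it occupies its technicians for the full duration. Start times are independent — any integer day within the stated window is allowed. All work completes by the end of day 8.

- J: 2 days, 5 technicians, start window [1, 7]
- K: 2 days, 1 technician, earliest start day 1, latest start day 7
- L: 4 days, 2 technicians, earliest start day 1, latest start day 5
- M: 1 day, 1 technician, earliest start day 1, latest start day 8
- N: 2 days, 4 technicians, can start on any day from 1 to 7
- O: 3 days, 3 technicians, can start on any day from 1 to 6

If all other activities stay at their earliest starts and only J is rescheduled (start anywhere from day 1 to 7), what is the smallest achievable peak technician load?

J@1: d1:16  d2:15  d3:5  d4:2  d5:0  d6:0  d7:0  d8:0 → peak 16
J@2: d1:11  d2:15  d3:10  d4:2  d5:0  d6:0  d7:0  d8:0 → peak 15
J@3: d1:11  d2:10  d3:10  d4:7  d5:0  d6:0  d7:0  d8:0 → peak 11
J@4: d1:11  d2:10  d3:5  d4:7  d5:5  d6:0  d7:0  d8:0 → peak 11
J@5: d1:11  d2:10  d3:5  d4:2  d5:5  d6:5  d7:0  d8:0 → peak 11
J@6: d1:11  d2:10  d3:5  d4:2  d5:0  d6:5  d7:5  d8:0 → peak 11
J@7: d1:11  d2:10  d3:5  d4:2  d5:0  d6:0  d7:5  d8:5 → peak 11
Best is J@3, peak 11.

11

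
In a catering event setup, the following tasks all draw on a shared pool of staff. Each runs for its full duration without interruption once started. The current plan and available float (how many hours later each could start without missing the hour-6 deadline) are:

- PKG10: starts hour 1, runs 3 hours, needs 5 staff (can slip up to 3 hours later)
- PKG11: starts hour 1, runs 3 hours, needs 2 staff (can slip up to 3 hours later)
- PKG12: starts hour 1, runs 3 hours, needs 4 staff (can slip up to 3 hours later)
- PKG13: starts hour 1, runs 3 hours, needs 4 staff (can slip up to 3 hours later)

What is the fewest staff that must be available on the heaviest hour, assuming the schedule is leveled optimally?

Early-start (PKG10@1, PKG11@1, PKG12@1, PKG13@1) gives peak 15: h1:15  h2:15  h3:15  h4:0  h5:0  h6:0.
Shift PKG12→4, PKG13→4.
Schedule PKG10@1, PKG11@1, PKG12@4, PKG13@4: h1:7  h2:7  h3:7  h4:8  h5:8  h6:8 — peak 8.
Total staffer-hours = 45 over 6 hours ⇒ peak ≥ ⌈45/6⌉ = 8, so 8 is optimal.

8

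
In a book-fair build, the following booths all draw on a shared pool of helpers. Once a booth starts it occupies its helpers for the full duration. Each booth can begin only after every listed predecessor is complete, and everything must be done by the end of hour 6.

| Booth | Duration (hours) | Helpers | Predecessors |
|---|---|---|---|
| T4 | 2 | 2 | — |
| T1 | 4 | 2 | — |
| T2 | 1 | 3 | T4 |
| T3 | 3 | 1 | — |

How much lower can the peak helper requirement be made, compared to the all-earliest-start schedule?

2

Early-start peak: h1:5  h2:5  h3:6  h4:2  h5:0  h6:0 ⇒ 6.
Leveled (T4@1, T1@1, T2@5, T3@3): h1:4  h2:4  h3:3  h4:3  h5:4  h6:0 ⇒ 4.
Reduction 6 − 4 = 2.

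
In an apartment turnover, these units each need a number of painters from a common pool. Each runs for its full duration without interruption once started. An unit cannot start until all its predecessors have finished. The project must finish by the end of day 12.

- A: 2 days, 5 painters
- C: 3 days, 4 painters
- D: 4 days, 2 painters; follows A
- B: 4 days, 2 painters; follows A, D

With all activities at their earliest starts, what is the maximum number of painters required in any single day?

9

Early-start schedule: A@1, C@1, D@3, B@7.
Load per day: day 1: 9, day 2: 9, day 3: 6, day 4: 2, day 5: 2, day 6: 2, day 7: 2, day 8: 2, day 9: 2, day 10: 2, day 11: 0, day 12: 0.
Peak is 9.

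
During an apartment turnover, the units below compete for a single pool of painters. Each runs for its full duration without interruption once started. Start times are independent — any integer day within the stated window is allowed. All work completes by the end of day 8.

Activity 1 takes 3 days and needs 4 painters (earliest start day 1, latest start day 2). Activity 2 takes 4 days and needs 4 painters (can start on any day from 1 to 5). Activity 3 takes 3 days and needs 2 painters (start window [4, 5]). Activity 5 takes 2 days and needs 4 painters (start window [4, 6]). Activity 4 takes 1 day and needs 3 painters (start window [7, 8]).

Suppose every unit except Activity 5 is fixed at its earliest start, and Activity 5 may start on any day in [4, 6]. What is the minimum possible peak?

8

Activity 5@4: d1:8  d2:8  d3:8  d4:10  d5:6  d6:2  d7:3  d8:0 → peak 10
Activity 5@5: d1:8  d2:8  d3:8  d4:6  d5:6  d6:6  d7:3  d8:0 → peak 8
Activity 5@6: d1:8  d2:8  d3:8  d4:6  d5:2  d6:6  d7:7  d8:0 → peak 8
Best is Activity 5@5, peak 8.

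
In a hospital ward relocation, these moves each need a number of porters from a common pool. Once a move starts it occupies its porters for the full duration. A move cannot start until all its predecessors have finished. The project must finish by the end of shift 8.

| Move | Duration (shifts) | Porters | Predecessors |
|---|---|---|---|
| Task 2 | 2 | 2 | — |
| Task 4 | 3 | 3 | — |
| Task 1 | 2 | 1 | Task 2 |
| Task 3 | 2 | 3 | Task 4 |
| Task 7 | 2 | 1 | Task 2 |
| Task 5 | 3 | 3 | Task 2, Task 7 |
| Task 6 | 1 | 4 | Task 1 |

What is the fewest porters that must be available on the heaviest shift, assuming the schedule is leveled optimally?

6

Early-start (Task 2@1, Task 4@1, Task 1@3, Task 3@4, Task 7@3, Task 5@5, Task 6@5) gives peak 10: s1:5  s2:5  s3:5  s4:5  s5:10  s6:3  s7:3  s8:0.
Shift Task 6→8.
Schedule Task 2@1, Task 4@1, Task 1@3, Task 3@4, Task 7@3, Task 5@5, Task 6@8: s1:5  s2:5  s3:5  s4:5  s5:6  s6:3  s7:3  s8:4 — peak 6.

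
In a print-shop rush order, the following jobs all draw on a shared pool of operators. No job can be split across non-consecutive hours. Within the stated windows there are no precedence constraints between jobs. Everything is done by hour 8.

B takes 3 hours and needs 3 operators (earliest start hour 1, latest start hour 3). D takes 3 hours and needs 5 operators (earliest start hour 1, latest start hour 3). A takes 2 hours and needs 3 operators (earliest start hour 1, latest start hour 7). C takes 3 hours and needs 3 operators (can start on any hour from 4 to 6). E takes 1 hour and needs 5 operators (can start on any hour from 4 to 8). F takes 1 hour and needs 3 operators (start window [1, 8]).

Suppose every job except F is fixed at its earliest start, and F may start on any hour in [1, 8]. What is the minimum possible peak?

F@1: h1:14  h2:11  h3:8  h4:8  h5:3  h6:3  h7:0  h8:0 → peak 14
F@2: h1:11  h2:14  h3:8  h4:8  h5:3  h6:3  h7:0  h8:0 → peak 14
F@3: h1:11  h2:11  h3:11  h4:8  h5:3  h6:3  h7:0  h8:0 → peak 11
F@4: h1:11  h2:11  h3:8  h4:11  h5:3  h6:3  h7:0  h8:0 → peak 11
F@5: h1:11  h2:11  h3:8  h4:8  h5:6  h6:3  h7:0  h8:0 → peak 11
F@6: h1:11  h2:11  h3:8  h4:8  h5:3  h6:6  h7:0  h8:0 → peak 11
F@7: h1:11  h2:11  h3:8  h4:8  h5:3  h6:3  h7:3  h8:0 → peak 11
F@8: h1:11  h2:11  h3:8  h4:8  h5:3  h6:3  h7:0  h8:3 → peak 11
Best is F@3, peak 11.

11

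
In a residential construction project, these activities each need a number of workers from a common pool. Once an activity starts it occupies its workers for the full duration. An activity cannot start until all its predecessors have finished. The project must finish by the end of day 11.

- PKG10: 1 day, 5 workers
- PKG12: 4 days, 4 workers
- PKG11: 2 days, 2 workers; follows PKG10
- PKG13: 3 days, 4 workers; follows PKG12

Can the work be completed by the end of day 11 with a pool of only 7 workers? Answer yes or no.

yes

Schedule PKG10@1, PKG12@2, PKG11@6, PKG13@8: d1:5  d2:4  d3:4  d4:4  d5:4  d6:2  d7:2  d8:4  d9:4  d10:4  d11:0 — peak 5 ≤ 7.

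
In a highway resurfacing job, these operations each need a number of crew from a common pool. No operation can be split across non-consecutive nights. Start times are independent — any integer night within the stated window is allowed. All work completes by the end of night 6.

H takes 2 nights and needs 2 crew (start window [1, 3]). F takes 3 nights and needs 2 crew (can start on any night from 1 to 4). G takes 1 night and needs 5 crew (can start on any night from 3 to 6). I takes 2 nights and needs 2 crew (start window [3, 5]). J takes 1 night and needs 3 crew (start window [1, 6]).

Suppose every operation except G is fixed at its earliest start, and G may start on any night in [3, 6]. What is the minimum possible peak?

G@3: n1:7  n2:4  n3:9  n4:2  n5:0  n6:0 → peak 9
G@4: n1:7  n2:4  n3:4  n4:7  n5:0  n6:0 → peak 7
G@5: n1:7  n2:4  n3:4  n4:2  n5:5  n6:0 → peak 7
G@6: n1:7  n2:4  n3:4  n4:2  n5:0  n6:5 → peak 7
Best is G@4, peak 7.

7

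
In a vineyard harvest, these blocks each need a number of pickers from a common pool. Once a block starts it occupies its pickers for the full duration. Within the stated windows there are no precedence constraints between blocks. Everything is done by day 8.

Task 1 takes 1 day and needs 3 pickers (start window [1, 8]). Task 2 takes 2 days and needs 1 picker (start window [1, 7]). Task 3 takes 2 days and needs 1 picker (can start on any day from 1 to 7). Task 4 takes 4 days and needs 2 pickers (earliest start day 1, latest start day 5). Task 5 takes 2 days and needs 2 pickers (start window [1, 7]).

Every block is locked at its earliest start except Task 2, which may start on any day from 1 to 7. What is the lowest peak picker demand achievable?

8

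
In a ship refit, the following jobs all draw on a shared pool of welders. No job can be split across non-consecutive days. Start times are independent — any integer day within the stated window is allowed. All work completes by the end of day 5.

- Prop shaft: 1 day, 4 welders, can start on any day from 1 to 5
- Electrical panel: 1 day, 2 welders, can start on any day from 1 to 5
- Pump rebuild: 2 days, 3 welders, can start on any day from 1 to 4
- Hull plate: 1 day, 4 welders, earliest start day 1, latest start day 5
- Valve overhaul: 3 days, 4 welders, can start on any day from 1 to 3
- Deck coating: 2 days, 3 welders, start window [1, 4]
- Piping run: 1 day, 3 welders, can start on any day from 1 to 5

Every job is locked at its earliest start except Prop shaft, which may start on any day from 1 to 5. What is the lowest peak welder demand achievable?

Prop shaft@1: d1:23  d2:10  d3:4  d4:0  d5:0 → peak 23
Prop shaft@2: d1:19  d2:14  d3:4  d4:0  d5:0 → peak 19
Prop shaft@3: d1:19  d2:10  d3:8  d4:0  d5:0 → peak 19
Prop shaft@4: d1:19  d2:10  d3:4  d4:4  d5:0 → peak 19
Prop shaft@5: d1:19  d2:10  d3:4  d4:0  d5:4 → peak 19
Best is Prop shaft@2, peak 19.

19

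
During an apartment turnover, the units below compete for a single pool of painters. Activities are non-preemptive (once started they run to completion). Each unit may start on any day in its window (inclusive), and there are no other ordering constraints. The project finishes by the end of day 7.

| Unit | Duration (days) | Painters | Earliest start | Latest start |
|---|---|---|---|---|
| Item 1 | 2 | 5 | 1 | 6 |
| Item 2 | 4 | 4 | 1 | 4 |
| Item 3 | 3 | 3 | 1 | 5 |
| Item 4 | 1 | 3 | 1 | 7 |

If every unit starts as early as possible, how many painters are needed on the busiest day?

15

Early-start schedule: Item 1@1, Item 2@1, Item 3@1, Item 4@1.
Load per day: day 1: 15, day 2: 12, day 3: 7, day 4: 4, day 5: 0, day 6: 0, day 7: 0.
Peak is 15.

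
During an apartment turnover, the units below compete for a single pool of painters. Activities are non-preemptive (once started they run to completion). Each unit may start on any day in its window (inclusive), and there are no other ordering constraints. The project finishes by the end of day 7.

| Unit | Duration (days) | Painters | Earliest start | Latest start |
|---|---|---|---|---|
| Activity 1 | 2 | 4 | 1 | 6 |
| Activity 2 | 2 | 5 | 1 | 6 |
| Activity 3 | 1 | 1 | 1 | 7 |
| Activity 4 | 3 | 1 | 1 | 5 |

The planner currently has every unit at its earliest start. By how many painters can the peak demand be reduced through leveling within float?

6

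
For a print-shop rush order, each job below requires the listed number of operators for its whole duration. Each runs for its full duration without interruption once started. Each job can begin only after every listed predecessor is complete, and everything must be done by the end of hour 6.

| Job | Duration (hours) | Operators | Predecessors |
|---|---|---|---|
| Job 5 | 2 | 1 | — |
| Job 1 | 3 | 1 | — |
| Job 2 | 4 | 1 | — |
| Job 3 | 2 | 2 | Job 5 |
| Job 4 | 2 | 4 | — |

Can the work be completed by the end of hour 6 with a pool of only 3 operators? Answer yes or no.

no

Total operator-hours = 21; over 6 hours the average is 21/6 > 3, so some hour must exceed 3.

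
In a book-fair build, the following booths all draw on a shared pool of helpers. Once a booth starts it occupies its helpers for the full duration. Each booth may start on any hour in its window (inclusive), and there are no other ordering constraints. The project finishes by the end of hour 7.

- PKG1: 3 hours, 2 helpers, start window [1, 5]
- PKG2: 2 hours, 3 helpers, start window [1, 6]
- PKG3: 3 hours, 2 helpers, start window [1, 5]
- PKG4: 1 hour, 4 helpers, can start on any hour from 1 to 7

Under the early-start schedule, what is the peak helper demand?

Early-start schedule: PKG1@1, PKG2@1, PKG3@1, PKG4@1.
Load per hour: hour 1: 11, hour 2: 7, hour 3: 4, hour 4: 0, hour 5: 0, hour 6: 0, hour 7: 0.
Peak is 11.

11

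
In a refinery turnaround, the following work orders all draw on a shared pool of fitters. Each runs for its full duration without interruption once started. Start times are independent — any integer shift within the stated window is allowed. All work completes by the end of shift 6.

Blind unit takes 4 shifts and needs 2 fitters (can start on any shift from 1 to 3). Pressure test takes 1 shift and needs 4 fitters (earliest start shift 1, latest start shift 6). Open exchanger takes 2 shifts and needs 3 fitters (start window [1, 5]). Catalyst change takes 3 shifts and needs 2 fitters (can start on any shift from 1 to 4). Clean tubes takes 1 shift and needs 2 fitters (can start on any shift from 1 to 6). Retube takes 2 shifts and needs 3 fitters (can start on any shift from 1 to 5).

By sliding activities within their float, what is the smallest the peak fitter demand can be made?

Early-start (Blind unit@1, Pressure test@1, Open exchanger@1, Catalyst change@1, Clean tubes@1, Retube@1) gives peak 16: s1:16  s2:10  s3:4  s4:2  s5:0  s6:0.
Shift Open exchanger→2, Catalyst change→4, Clean tubes→4, Retube→5.
Schedule Blind unit@1, Pressure test@1, Open exchanger@2, Catalyst change@4, Clean tubes@4, Retube@5: s1:6  s2:5  s3:5  s4:6  s5:5  s6:5 — peak 6.
Total fitter-shifts = 32 over 6 shifts ⇒ peak ≥ ⌈32/6⌉ = 6, so 6 is optimal.

6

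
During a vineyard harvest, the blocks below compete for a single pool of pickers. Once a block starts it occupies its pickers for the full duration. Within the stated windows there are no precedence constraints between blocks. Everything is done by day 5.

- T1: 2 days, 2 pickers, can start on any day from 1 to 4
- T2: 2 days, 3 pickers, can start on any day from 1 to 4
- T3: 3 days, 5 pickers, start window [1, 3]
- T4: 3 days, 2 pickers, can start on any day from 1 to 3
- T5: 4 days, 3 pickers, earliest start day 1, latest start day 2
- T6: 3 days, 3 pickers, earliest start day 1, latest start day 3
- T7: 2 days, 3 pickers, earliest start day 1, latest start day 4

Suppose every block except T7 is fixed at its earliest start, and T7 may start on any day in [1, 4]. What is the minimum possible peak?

T7@1: d1:21  d2:21  d3:13  d4:3  d5:0 → peak 21
T7@2: d1:18  d2:21  d3:16  d4:3  d5:0 → peak 21
T7@3: d1:18  d2:18  d3:16  d4:6  d5:0 → peak 18
T7@4: d1:18  d2:18  d3:13  d4:6  d5:3 → peak 18
Best is T7@3, peak 18.

18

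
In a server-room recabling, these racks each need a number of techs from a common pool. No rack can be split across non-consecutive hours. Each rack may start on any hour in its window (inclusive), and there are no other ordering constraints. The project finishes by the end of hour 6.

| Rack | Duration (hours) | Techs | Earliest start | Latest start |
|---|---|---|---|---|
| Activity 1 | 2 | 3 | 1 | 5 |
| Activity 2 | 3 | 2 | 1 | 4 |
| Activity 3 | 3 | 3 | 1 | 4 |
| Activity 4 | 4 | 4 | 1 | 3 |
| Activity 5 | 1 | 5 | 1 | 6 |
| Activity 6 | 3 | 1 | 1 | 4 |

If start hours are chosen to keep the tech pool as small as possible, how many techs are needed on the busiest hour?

9

Early-start (Activity 1@1, Activity 2@1, Activity 3@1, Activity 4@1, Activity 5@1, Activity 6@1) gives peak 18: h1:18  h2:13  h3:10  h4:4  h5:0  h6:0.
Shift Activity 3→3, Activity 5→5, Activity 6→4.
Schedule Activity 1@1, Activity 2@1, Activity 3@3, Activity 4@1, Activity 5@5, Activity 6@4: h1:9  h2:9  h3:9  h4:8  h5:9  h6:1 — peak 9.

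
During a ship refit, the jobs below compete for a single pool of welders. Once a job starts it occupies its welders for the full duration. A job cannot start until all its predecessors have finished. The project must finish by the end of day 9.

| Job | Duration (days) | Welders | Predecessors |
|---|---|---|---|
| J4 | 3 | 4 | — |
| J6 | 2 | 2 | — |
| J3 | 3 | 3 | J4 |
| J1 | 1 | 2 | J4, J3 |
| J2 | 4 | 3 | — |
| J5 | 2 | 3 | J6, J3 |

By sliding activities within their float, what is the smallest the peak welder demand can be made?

6

Early-start (J4@1, J6@1, J3@4, J1@7, J2@1, J5@7) gives peak 9: d1:9  d2:9  d3:7  d4:6  d5:3  d6:3  d7:5  d8:3  d9:0.
Shift J2→4, J5→8.
Schedule J4@1, J6@1, J3@4, J1@7, J2@4, J5@8: d1:6  d2:6  d3:4  d4:6  d5:6  d6:6  d7:5  d8:3  d9:3 — peak 6.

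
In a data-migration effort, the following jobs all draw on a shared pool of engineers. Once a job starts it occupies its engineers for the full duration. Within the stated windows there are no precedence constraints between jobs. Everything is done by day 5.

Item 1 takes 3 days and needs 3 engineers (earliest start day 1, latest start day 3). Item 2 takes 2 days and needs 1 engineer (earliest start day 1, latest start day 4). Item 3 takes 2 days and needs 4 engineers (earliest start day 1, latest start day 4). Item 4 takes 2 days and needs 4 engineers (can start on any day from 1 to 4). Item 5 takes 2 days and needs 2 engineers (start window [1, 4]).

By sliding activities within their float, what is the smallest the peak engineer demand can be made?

7

Early-start (Item 1@1, Item 2@1, Item 3@1, Item 4@1, Item 5@1) gives peak 14: d1:14  d2:14  d3:3  d4:0  d5:0.
Shift Item 2→3, Item 4→4, Item 5→3.
Schedule Item 1@1, Item 2@3, Item 3@1, Item 4@4, Item 5@3: d1:7  d2:7  d3:6  d4:7  d5:4 — peak 7.
Total engineer-days = 31 over 5 days ⇒ peak ≥ ⌈31/5⌉ = 7, so 7 is optimal.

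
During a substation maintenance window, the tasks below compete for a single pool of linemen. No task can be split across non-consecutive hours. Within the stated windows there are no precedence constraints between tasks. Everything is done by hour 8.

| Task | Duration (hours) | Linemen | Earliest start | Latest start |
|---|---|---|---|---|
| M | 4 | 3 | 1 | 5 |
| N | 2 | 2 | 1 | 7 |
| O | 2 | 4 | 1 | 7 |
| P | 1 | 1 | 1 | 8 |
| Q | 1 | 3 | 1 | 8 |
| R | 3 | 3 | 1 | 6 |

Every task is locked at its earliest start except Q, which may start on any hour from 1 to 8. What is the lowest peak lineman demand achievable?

Q@1: h1:16  h2:12  h3:6  h4:3  h5:0  h6:0  h7:0  h8:0 → peak 16
Q@2: h1:13  h2:15  h3:6  h4:3  h5:0  h6:0  h7:0  h8:0 → peak 15
Q@3: h1:13  h2:12  h3:9  h4:3  h5:0  h6:0  h7:0  h8:0 → peak 13
Q@4: h1:13  h2:12  h3:6  h4:6  h5:0  h6:0  h7:0  h8:0 → peak 13
Q@5: h1:13  h2:12  h3:6  h4:3  h5:3  h6:0  h7:0  h8:0 → peak 13
Q@6: h1:13  h2:12  h3:6  h4:3  h5:0  h6:3  h7:0  h8:0 → peak 13
Q@7: h1:13  h2:12  h3:6  h4:3  h5:0  h6:0  h7:3  h8:0 → peak 13
Q@8: h1:13  h2:12  h3:6  h4:3  h5:0  h6:0  h7:0  h8:3 → peak 13
Best is Q@3, peak 13.

13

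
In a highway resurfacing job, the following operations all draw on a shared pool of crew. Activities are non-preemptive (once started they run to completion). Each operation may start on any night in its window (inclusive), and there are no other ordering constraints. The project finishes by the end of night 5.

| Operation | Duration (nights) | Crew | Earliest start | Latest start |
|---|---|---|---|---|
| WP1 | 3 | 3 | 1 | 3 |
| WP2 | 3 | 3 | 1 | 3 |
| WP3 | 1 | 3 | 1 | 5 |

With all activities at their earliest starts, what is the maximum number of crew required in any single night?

9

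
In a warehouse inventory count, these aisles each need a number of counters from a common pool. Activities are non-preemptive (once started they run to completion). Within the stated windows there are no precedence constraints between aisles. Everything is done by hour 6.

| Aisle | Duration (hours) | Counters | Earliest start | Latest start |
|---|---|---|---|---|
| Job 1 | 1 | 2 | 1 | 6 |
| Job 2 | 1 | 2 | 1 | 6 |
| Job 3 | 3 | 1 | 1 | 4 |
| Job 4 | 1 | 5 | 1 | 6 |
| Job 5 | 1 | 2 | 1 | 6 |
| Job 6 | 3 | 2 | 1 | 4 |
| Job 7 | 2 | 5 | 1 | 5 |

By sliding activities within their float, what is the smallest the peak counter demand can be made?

Early-start (Job 1@1, Job 2@1, Job 3@1, Job 4@1, Job 5@1, Job 6@1, Job 7@1) gives peak 19: h1:19  h2:8  h3:3  h4:0  h5:0  h6:0.
Shift Job 2→2, Job 4→4, Job 5→3, Job 7→5.
Schedule Job 1@1, Job 2@2, Job 3@1, Job 4@4, Job 5@3, Job 6@1, Job 7@5: h1:5  h2:5  h3:5  h4:5  h5:5  h6:5 — peak 5.
Total counter-hours = 30 over 6 hours ⇒ peak ≥ ⌈30/6⌉ = 5, so 5 is optimal.

5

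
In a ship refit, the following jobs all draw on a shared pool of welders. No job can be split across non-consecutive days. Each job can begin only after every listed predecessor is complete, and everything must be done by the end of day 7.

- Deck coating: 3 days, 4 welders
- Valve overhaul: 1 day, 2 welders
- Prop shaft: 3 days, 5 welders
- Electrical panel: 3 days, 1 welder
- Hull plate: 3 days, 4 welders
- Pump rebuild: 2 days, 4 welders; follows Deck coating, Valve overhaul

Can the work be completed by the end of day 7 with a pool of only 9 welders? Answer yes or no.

yes

Schedule Deck coating@1, Valve overhaul@1, Prop shaft@2, Electrical panel@4, Hull plate@5, Pump rebuild@5: d1:6  d2:9  d3:9  d4:6  d5:9  d6:9  d7:4 — peak 9 ≤ 9.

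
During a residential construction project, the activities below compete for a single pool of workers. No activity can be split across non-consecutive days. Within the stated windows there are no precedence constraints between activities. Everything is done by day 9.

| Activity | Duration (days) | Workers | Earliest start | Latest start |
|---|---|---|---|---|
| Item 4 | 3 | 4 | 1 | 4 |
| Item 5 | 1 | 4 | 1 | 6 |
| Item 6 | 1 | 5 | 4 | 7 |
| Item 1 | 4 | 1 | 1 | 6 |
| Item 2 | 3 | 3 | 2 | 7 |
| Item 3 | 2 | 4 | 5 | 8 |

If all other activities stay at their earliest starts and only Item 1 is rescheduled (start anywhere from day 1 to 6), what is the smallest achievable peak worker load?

8

Item 1@1: d1:9  d2:8  d3:8  d4:9  d5:4  d6:4  d7:0  d8:0  d9:0 → peak 9
Item 1@2: d1:8  d2:8  d3:8  d4:9  d5:5  d6:4  d7:0  d8:0  d9:0 → peak 9
Item 1@3: d1:8  d2:7  d3:8  d4:9  d5:5  d6:5  d7:0  d8:0  d9:0 → peak 9
Item 1@4: d1:8  d2:7  d3:7  d4:9  d5:5  d6:5  d7:1  d8:0  d9:0 → peak 9
Item 1@5: d1:8  d2:7  d3:7  d4:8  d5:5  d6:5  d7:1  d8:1  d9:0 → peak 8
Item 1@6: d1:8  d2:7  d3:7  d4:8  d5:4  d6:5  d7:1  d8:1  d9:1 → peak 8
Best is Item 1@5, peak 8.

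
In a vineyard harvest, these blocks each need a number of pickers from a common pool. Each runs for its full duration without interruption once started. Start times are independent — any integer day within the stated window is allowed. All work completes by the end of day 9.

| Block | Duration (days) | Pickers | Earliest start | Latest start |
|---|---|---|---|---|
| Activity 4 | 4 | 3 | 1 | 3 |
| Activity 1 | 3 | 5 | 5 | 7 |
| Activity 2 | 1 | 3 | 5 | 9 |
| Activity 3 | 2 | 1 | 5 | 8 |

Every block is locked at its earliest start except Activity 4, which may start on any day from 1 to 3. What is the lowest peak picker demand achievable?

Activity 4@1: d1:3  d2:3  d3:3  d4:3  d5:9  d6:6  d7:5  d8:0  d9:0 → peak 9
Activity 4@2: d1:0  d2:3  d3:3  d4:3  d5:12  d6:6  d7:5  d8:0  d9:0 → peak 12
Activity 4@3: d1:0  d2:0  d3:3  d4:3  d5:12  d6:9  d7:5  d8:0  d9:0 → peak 12
Best is Activity 4@1, peak 9.

9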